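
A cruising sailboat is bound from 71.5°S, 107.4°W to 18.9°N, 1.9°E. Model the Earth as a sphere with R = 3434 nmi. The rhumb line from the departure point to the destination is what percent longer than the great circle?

6.0%

Great circle: σ = 1.9893 rad → d_gc = Rσ = 6831.3 nmi
Rhumb: Δφ = +1.5778, Δλ = +1.9076, Δψ = +2.1509, q = Δφ/Δψ = 0.7335 → d_rh = R√(Δφ²+q²Δλ²) = 7242.1 nmi
Excess = (7242.1 − 6831.3) / 6831.3 = 410.8 / 6831.3 = 6.01% ≈ 6.0%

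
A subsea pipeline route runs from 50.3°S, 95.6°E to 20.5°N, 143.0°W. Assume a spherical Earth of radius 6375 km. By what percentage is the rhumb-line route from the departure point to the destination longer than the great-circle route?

3.1%

Great circle: σ = 2.1910 rad → d_gc = Rσ = 13967.4 km
Rhumb: Δφ = +1.2357, Δλ = +2.1188, Δψ = +1.3845, q = Δφ/Δψ = 0.8925 → d_rh = R√(Δφ²+q²Δλ²) = 14401.0 km
Excess = (14401.0 − 13967.4) / 13967.4 = 433.6 / 13967.4 = 3.10% ≈ 3.1%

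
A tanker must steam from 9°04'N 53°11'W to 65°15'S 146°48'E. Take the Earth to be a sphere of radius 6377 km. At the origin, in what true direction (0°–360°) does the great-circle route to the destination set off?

N = sin Δλ·cos φ₂ = -0.1431;  D = cos φ₁ sin φ₂ − sin φ₁ cos φ₂ cos Δλ = -0.8348
initial course = atan2(N, D) = 189.73°

189.7°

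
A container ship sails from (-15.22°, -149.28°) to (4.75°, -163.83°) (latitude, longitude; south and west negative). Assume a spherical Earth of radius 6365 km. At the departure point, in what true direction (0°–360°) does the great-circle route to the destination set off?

323.1°

N = sin Δλ·cos φ₂ = -0.2504;  D = cos φ₁ sin φ₂ − sin φ₁ cos φ₂ cos Δλ = +0.3331
initial course = atan2(N, D) = 323.07°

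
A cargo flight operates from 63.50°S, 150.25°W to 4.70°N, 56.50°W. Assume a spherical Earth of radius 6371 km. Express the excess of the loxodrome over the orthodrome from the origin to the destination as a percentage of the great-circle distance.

Great circle: σ = 1.6734 rad → d_gc = Rσ = 10661.2 km
Rhumb: Δφ = +1.1903, Δλ = +1.6362, Δψ = +1.5283, q = Δφ/Δψ = 0.7788 → d_rh = R√(Δφ²+q²Δλ²) = 11109.9 km
Excess = (11109.9 − 10661.2) / 10661.2 = 448.7 / 10661.2 = 4.21% ≈ 4.2%

4.2%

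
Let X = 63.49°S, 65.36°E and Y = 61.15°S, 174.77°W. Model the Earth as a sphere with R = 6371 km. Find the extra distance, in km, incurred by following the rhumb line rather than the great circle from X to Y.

Great circle: cos σ = sin φ₁ sin φ₂ + cos φ₁ cos φ₂ cos Δλ,  σ = 0.8278 rad → d_gc = 5273.6 km
Rhumb line: Δψ = +0.0880, q = Δφ/Δψ = 0.4643, d_rh = R√(Δφ²+q²Δλ²) = 6193.6 km
Excess = 6193.6 − 5273.6 = 920.0 ≈ 920 km

920 km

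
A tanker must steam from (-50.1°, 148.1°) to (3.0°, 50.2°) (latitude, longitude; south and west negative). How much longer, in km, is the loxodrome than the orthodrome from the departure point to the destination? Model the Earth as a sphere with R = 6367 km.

330 km

Great circle: cos σ = sin φ₁ sin φ₂ + cos φ₁ cos φ₂ cos Δλ,  σ = 1.6993 rad → d_gc = 10819.7 km
Rhumb line: Δψ = +1.0658, q = Δφ/Δψ = 0.8696, d_rh = R√(Δφ²+q²Δλ²) = 11149.6 km
Excess = 11149.6 − 10819.7 = 329.9 ≈ 330 km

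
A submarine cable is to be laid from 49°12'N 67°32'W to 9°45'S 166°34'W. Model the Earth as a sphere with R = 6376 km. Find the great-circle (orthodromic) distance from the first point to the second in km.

11491 km

cos σ = sin φ₁ sin φ₂ + cos φ₁ cos φ₂ cos Δλ
      = sin(49.20°)sin(-9.75°) + cos(49.20°)cos(-9.75°)cos(-99.03°) = -0.2293
σ = 103.256° → d = Rσ = 6376·1.80216 = 11491 km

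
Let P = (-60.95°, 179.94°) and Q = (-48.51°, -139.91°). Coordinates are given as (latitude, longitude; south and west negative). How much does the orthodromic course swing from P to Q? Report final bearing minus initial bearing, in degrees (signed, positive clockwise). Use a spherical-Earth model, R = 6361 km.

Initial bearing θ₁ = atan2(sin Δλ cos φ₂, cos φ₁ sin φ₂ − sin φ₁ cos φ₂ cos Δλ) = 79.53°
Final bearing θ₂ = (initial bearing from the destination back to the start) + 180° = 46.12°
Δθ = θ₂ − θ₁ = -33.4°

-33.4°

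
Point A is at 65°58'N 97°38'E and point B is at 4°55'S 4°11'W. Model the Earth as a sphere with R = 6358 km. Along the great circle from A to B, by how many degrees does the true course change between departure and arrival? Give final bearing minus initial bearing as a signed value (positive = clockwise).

-75.0°

Initial bearing θ₁ = atan2(sin Δλ cos φ₂, cos φ₁ sin φ₂ − sin φ₁ cos φ₂ cos Δλ) = 278.83°
Final bearing θ₂ = (initial bearing from the destination back to the start) + 180° = 203.82°
Δθ = θ₂ − θ₁ = -75.0°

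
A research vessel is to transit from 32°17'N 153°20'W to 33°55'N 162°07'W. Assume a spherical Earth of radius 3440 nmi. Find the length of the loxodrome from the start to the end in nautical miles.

452 nmi

Rhumb course C = atan2(Δλ, Δψ) with Δψ = ln[tan(π/4+φ₂/2)/tan(π/4+φ₁/2)] = +0.0340, Δλ = -0.1533 → C = 282.52°
d = R·|Δφ| / |cos C| = 3440·0.02851 / 0.21672 = 452 nmi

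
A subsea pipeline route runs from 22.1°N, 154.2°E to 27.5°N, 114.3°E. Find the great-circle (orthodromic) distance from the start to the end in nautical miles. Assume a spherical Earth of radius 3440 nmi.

Haversine: a = sin²(Δφ/2)+cos φ₁ cos φ₂ sin²(Δλ/2) = 0.09790;  σ = 2·atan2(√a,√(1−a))
σ = 36.466° → d = Rσ = 3440·0.63645 = 2189 nmi

2189 nmi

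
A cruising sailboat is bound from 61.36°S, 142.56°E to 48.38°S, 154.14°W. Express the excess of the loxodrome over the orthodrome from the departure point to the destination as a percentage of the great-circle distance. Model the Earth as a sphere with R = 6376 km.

Great circle: σ = 0.6449 rad → d_gc = Rσ = 4112.1 km
Rhumb: Δφ = +0.2265, Δλ = +1.1048, Δψ = +0.3980, q = Δφ/Δψ = 0.5692 → d_rh = R√(Δφ²+q²Δλ²) = 4261.6 km
Excess = (4261.6 − 4112.1) / 4112.1 = 149.5 / 4112.1 = 3.64% ≈ 3.6%

3.6%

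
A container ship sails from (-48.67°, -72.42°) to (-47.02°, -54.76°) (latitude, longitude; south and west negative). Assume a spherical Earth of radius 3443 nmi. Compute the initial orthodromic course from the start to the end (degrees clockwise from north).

88.7°

θ = atan2( sin Δλ·cos φ₂ ,  cos φ₁ sin φ₂ − sin φ₁ cos φ₂ cos Δλ )
  = atan2(+0.2068, +0.0047) = 88.71°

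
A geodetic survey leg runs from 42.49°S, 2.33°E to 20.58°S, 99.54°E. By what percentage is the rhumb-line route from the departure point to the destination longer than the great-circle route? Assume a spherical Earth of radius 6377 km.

4.3%

Great circle: σ = 1.4194 rad → d_gc = Rσ = 9051.7 km
Rhumb: Δφ = +0.3824, Δλ = +1.6966, Δψ = +0.4535, q = Δφ/Δψ = 0.8431 → d_rh = R√(Δφ²+q²Δλ²) = 9442.5 km
Excess = (9442.5 − 9051.7) / 9051.7 = 390.8 / 9051.7 = 4.32% ≈ 4.3%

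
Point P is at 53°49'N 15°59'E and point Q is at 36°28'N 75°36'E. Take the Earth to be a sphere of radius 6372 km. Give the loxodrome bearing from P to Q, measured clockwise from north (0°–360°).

112.7°

Meridional parts: M(φ₁)=+1.1187, M(φ₂)=+0.6844 → ΔM = -0.4344;  Δλ = +1.0405 rad
tan C = Δλ / ΔM = -2.3954 → C = 112.66°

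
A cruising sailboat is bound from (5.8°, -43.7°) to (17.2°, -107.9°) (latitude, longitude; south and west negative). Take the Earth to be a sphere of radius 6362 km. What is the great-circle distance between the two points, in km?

7070 km

Haversine: a = sin²(Δφ/2)+cos φ₁ cos φ₂ sin²(Δλ/2) = 0.27824;  σ = 2·atan2(√a,√(1−a))
σ = 63.671° → d = Rσ = 6362·1.11127 = 7070 km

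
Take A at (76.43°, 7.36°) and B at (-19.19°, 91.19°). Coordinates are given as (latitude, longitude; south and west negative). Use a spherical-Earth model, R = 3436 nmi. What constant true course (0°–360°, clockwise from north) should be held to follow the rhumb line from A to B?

149.4°

Meridional parts: M(φ₁)=+2.1288, M(φ₂)=-0.3414 → ΔM = -2.4702;  Δλ = +1.4631 rad
tan C = Δλ / ΔM = -0.5923 → C = 149.36°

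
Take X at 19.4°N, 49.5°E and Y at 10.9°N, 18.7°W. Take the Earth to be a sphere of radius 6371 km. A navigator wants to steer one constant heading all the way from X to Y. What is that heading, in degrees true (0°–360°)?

262.6°

Meridional parts: M(φ₁)=+0.3453, M(φ₂)=+0.1914 → ΔM = -0.1539;  Δλ = -1.1903 rad
tan C = Δλ / ΔM = +7.7365 → C = 262.63°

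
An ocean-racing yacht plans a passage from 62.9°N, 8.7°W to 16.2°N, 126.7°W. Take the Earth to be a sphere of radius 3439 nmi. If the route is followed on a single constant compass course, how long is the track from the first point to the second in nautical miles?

5802 nmi

Rhumb course C = atan2(Δλ, Δψ) with Δψ = ln[tan(π/4+φ₂/2)/tan(π/4+φ₁/2)] = -1.1364, Δλ = -2.0595 → C = 241.11°
d = R·|Δφ| / |cos C| = 3439·0.81507 / 0.48311 = 5802 nmi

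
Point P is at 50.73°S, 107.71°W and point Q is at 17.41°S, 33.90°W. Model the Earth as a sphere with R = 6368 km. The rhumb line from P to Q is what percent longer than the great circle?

Great circle: σ = 1.1592 rad → d_gc = Rσ = 7382.0 km
Rhumb: Δφ = +0.5815, Δλ = +1.2882, Δψ = +0.7220, q = Δφ/Δψ = 0.8055 → d_rh = R√(Δφ²+q²Δλ²) = 7574.5 km
Excess = (7574.5 − 7382.0) / 7382.0 = 192.5 / 7382.0 = 2.61% ≈ 2.6%

2.6%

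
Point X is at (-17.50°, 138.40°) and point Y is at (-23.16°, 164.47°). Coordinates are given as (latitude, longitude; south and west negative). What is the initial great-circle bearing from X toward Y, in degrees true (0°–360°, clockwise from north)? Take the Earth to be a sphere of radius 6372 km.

107.4°

N = sin Δλ·cos φ₂ = +0.4041;  D = cos φ₁ sin φ₂ − sin φ₁ cos φ₂ cos Δλ = -0.1268
initial course = atan2(N, D) = 107.42°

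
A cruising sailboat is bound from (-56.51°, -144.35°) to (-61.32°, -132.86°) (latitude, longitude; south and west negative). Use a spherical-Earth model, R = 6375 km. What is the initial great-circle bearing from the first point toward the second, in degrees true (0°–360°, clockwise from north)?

N = sin Δλ·cos φ₂ = +0.0956;  D = cos φ₁ sin φ₂ − sin φ₁ cos φ₂ cos Δλ = -0.0919
initial course = atan2(N, D) = 133.86°

133.9°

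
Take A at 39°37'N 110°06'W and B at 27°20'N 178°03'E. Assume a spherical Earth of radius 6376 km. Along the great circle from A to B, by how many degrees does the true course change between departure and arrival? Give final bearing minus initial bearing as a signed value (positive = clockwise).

-43.8°

At departure: θ₁ = atan2(sin Δλ cos φ₂, cos φ₁ sin φ₂ − sin φ₁ cos φ₂ cos Δλ) = 281.86°
At arrival: θ₂ = atan2(sin Δλ cos φ₁, −cos φ₂ sin φ₁ + sin φ₂ cos φ₁ cos Δλ) = 238.06°
Δθ = θ₂ − θ₁ = -43.8°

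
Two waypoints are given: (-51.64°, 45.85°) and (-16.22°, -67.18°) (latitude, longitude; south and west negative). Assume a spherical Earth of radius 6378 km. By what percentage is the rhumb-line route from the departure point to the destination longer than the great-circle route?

7.4%

Great circle: σ = 1.5849 rad → d_gc = Rσ = 10108.4 km
Rhumb: Δφ = +0.6182, Δλ = -1.9727, Δψ = +0.7690, q = Δφ/Δψ = 0.8038 → d_rh = R√(Δφ²+q²Δλ²) = 10855.5 km
Excess = (10855.5 − 10108.4) / 10108.4 = 747.1 / 10108.4 = 7.39% ≈ 7.4%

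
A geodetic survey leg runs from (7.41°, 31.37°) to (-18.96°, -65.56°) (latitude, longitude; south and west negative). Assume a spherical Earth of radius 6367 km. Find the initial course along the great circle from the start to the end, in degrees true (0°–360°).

251.9°

θ = atan2( sin Δλ·cos φ₂ ,  cos φ₁ sin φ₂ − sin φ₁ cos φ₂ cos Δλ )
  = atan2(-0.9388, -0.3075) = 251.87°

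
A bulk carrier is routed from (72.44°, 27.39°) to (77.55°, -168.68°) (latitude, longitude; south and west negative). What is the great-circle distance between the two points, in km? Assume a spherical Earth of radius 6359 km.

cos σ = sin φ₁ sin φ₂ + cos φ₁ cos φ₂ cos Δλ
      = sin(72.44°)sin(77.55°) + cos(72.44°)cos(77.55°)cos(163.93°) = 0.8685
σ = 29.718° → d = Rσ = 6359·0.51867 = 3298 km

3298 km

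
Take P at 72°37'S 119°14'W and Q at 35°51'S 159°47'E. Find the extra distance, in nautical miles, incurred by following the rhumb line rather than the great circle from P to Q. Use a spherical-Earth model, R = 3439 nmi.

Great circle: cos σ = sin φ₁ sin φ₂ + cos φ₁ cos φ₂ cos Δλ,  σ = 0.9312 rad → d_gc = 3202.4 nmi
Rhumb line: Δψ = +1.2071, q = Δφ/Δψ = 0.5316, d_rh = R√(Δφ²+q²Δλ²) = 3398.1 nmi
Excess = 3398.1 − 3202.4 = 195.7 ≈ 196 nmi

196 nmi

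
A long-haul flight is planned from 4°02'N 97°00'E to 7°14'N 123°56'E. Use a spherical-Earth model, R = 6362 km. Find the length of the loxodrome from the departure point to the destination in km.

Rhumb course C = atan2(Δλ, Δψ) with Δψ = ln[tan(π/4+φ₂/2)/tan(π/4+φ₁/2)] = +0.0561, Δλ = +0.4701 → C = 83.19°
d = R·|Δφ| / |cos C| = 6362·0.05585 / 0.11856 = 2997 km

2997 km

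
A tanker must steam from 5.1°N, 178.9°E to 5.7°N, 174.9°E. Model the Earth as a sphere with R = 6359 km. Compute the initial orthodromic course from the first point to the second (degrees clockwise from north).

278.8°

N = sin Δλ·cos φ₂ = -0.0694;  D = cos φ₁ sin φ₂ − sin φ₁ cos φ₂ cos Δλ = +0.0107
initial course = atan2(N, D) = 278.75°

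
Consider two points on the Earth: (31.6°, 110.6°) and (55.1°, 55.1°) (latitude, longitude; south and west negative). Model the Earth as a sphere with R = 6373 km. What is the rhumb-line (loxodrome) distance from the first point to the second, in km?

5118 km

Rhumb course C = atan2(Δλ, Δψ) with Δψ = ln[tan(π/4+φ₂/2)/tan(π/4+φ₁/2)] = +0.5755, Δλ = -0.9687 → C = 300.71°
d = R·|Δφ| / |cos C| = 6373·0.41015 / 0.51075 = 5118 km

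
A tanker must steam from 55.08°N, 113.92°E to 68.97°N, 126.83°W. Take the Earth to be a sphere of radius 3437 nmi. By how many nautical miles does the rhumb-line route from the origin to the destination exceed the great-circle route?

Great circle: cos σ = sin φ₁ sin φ₂ + cos φ₁ cos φ₂ cos Δλ,  σ = 0.8434 rad → d_gc = 2898.6 nmi
Rhumb line: Δψ = +0.5274, q = Δφ/Δψ = 0.4596, d_rh = R√(Δφ²+q²Δλ²) = 3391.9 nmi
Excess = 3391.9 − 2898.6 = 493.3 ≈ 493 nmi

493 nmi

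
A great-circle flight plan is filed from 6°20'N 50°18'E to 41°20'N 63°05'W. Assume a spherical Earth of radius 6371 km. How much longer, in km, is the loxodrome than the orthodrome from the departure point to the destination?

489 km

Great circle: cos σ = sin φ₁ sin φ₂ + cos φ₁ cos φ₂ cos Δλ,  σ = 1.7960 rad → d_gc = 11442.5 km
Rhumb line: Δψ = +0.6828, q = Δφ/Δψ = 0.8946, d_rh = R√(Δφ²+q²Δλ²) = 11931.5 km
Excess = 11931.5 − 11442.5 = 489.0 ≈ 489 km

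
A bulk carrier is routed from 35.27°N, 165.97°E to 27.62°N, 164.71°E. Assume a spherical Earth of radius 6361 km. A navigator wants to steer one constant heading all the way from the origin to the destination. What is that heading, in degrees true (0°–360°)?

Meridional parts: M(φ₁)=+0.6586, M(φ₂)=+0.5019 → ΔM = -0.1567;  Δλ = -0.0220 rad
tan C = Δλ / ΔM = +0.1403 → C = 187.99°

188.0°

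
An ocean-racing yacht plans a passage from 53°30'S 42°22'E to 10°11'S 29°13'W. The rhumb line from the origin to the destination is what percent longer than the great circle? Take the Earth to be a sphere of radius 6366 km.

2.3%

Great circle: σ = 1.2376 rad → d_gc = Rσ = 7878.5 km
Rhumb: Δφ = +0.7560, Δλ = -1.2494, Δψ = +0.9307, q = Δφ/Δψ = 0.8123 → d_rh = R√(Δφ²+q²Δλ²) = 8056.0 km
Excess = (8056.0 − 7878.5) / 7878.5 = 177.5 / 7878.5 = 2.253% ≈ 2.3%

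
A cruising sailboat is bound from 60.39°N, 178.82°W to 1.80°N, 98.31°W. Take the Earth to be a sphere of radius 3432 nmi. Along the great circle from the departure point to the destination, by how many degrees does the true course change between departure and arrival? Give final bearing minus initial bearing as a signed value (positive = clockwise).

At departure: θ₁ = atan2(sin Δλ cos φ₂, cos φ₁ sin φ₂ − sin φ₁ cos φ₂ cos Δλ) = 97.38°
At arrival: θ₂ = atan2(sin Δλ cos φ₁, −cos φ₂ sin φ₁ + sin φ₂ cos φ₁ cos Δλ) = 150.64°
Δθ = θ₂ − θ₁ = +53.3°

+53.3°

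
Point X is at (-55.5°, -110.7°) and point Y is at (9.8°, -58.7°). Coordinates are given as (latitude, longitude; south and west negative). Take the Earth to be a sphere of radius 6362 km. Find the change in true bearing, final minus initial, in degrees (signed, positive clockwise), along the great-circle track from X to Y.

-25.4°

Initial bearing θ₁ = atan2(sin Δλ cos φ₂, cos φ₁ sin φ₂ − sin φ₁ cos φ₂ cos Δλ) = 52.47°
Final bearing θ₂ = (initial bearing from the destination back to the start) + 180° = 27.12°
Δθ = θ₂ − θ₁ = -25.4°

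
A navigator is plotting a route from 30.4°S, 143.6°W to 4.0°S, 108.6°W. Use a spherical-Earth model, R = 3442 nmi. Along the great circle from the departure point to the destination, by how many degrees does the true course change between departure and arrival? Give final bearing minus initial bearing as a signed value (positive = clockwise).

-10.9°

Initial bearing θ₁ = atan2(sin Δλ cos φ₂, cos φ₁ sin φ₂ − sin φ₁ cos φ₂ cos Δλ) = 58.30°
Final bearing θ₂ = (initial bearing from the destination back to the start) + 180° = 47.36°
Δθ = θ₂ − θ₁ = -10.9°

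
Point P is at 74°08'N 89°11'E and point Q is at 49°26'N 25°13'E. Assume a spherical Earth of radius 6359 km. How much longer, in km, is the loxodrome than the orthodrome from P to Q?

168 km

Great circle: cos σ = sin φ₁ sin φ₂ + cos φ₁ cos φ₂ cos Δλ,  σ = 0.6288 rad → d_gc = 3998.4 km
Rhumb line: Δψ = -0.9753, q = Δφ/Δψ = 0.4420, d_rh = R√(Δφ²+q²Δλ²) = 4166.7 km
Excess = 4166.7 − 3998.4 = 168.3 ≈ 168 km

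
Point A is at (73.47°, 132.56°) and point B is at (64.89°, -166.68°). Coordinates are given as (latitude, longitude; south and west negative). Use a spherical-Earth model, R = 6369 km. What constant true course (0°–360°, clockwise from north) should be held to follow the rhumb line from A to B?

111.9°

Δψ = ln[tan(π/4+φ₂/2)/tan(π/4+φ₁/2)] = -0.4273
Δλ = +1.0605 rad (taken the short way round)
course = atan2(Δλ, Δψ) = 111.95°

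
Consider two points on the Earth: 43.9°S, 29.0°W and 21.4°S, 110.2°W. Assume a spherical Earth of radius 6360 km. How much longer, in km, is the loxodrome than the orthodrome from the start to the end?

227 km

Great circle: cos σ = sin φ₁ sin φ₂ + cos φ₁ cos φ₂ cos Δλ,  σ = 1.2072 rad → d_gc = 7677.8 km
Rhumb line: Δψ = +0.4720, q = Δφ/Δψ = 0.8320, d_rh = R√(Δφ²+q²Δλ²) = 7904.4 km
Excess = 7904.4 − 7677.8 = 226.6 ≈ 227 km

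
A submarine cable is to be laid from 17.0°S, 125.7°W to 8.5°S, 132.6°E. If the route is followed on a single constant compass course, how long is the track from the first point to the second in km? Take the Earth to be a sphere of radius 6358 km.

Rhumb course C = atan2(Δλ, Δψ) with Δψ = ln[tan(π/4+φ₂/2)/tan(π/4+φ₁/2)] = +0.1523, Δλ = -1.7750 → C = 274.90°
d = R·|Δφ| / |cos C| = 6358·0.14835 / 0.08547 = 11036 km

11036 km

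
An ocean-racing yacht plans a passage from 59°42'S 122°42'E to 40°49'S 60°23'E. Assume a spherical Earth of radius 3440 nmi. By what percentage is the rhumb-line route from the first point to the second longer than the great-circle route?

3.1%

Great circle: σ = 0.7351 rad → d_gc = Rσ = 2528.9 nmi
Rhumb: Δφ = +0.3296, Δλ = -1.0876, Δψ = +0.5249, q = Δφ/Δψ = 0.6279 → d_rh = R√(Δφ²+q²Δλ²) = 2608.5 nmi
Excess = (2608.5 − 2528.9) / 2528.9 = 79.6 / 2528.9 = 3.148% ≈ 3.1%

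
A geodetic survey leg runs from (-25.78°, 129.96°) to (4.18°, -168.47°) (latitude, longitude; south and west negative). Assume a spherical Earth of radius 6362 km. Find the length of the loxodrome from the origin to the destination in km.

7420 km

Rhumb course C = atan2(Δλ, Δψ) with Δψ = ln[tan(π/4+φ₂/2)/tan(π/4+φ₁/2)] = +0.5390, Δλ = +1.0746 → C = 63.36°
d = R·|Δφ| / |cos C| = 6362·0.52290 / 0.44832 = 7420 km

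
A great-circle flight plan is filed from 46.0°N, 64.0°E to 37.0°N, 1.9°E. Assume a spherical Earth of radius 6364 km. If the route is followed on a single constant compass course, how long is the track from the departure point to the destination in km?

Δψ = ln[tan(π/4+φ₂/2)/tan(π/4+φ₁/2)] = -0.2103;  Δφ = -0.1571 rad,  Δλ = -1.0838 rad
q = Δφ/Δψ = 0.7470
d = R·√(Δφ² + q²Δλ²) = 6364·0.82471 = 5248 km

5248 km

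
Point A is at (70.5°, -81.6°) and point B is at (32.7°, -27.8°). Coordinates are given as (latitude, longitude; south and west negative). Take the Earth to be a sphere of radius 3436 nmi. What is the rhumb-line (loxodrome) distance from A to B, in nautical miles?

Rhumb course C = atan2(Δλ, Δψ) with Δψ = ln[tan(π/4+φ₂/2)/tan(π/4+φ₁/2)] = -1.1567, Δλ = +0.9390 → C = 140.93°
d = R·|Δφ| / |cos C| = 3436·0.65973 / 0.77640 = 2920 nmi

2920 nmi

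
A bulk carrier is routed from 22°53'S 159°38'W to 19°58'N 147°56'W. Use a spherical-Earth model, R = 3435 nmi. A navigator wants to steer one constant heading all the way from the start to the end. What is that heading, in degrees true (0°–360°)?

14.9°

Δψ = ln[tan(π/4+φ₂/2)/tan(π/4+φ₁/2)] = +0.7662
Δλ = +0.2042 rad (taken the short way round)
course = atan2(Δλ, Δψ) = 14.92°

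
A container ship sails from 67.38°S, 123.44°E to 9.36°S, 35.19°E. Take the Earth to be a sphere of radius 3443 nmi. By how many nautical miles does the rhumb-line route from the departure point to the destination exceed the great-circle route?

Great circle: cos σ = sin φ₁ sin φ₂ + cos φ₁ cos φ₂ cos Δλ,  σ = 1.4084 rad → d_gc = 4849.0 nmi
Rhumb line: Δψ = +1.4453, q = Δφ/Δψ = 0.7006, d_rh = R√(Δφ²+q²Δλ²) = 5095.2 nmi
Excess = 5095.2 − 4849.0 = 246.2 ≈ 246 nmi

246 nmi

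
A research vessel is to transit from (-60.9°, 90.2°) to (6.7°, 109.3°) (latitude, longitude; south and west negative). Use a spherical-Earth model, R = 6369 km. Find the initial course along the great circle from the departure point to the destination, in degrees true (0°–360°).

N = sin Δλ·cos φ₂ = +0.3250;  D = cos φ₁ sin φ₂ − sin φ₁ cos φ₂ cos Δλ = +0.8768
initial course = atan2(N, D) = 20.34°

20.3°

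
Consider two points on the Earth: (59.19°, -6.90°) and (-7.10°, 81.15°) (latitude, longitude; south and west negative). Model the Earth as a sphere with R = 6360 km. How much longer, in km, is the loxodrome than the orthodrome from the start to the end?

Great circle: cos σ = sin φ₁ sin φ₂ + cos φ₁ cos φ₂ cos Δλ,  σ = 1.6598 rad → d_gc = 10556.2 km
Rhumb line: Δψ = -1.4133, q = Δφ/Δψ = 0.8187, d_rh = R√(Δφ²+q²Δλ²) = 10870.5 km
Excess = 10870.5 − 10556.2 = 314.3 ≈ 314 km

314 km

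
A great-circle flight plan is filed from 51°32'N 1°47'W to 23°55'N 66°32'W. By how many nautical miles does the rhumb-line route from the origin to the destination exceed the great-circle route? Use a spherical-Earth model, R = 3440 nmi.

Great circle: cos σ = sin φ₁ sin φ₂ + cos φ₁ cos φ₂ cos Δλ,  σ = 0.9764 rad → d_gc = 3358.9 nmi
Rhumb line: Δψ = -0.6229, q = Δφ/Δψ = 0.7738, d_rh = R√(Δφ²+q²Δλ²) = 3434.9 nmi
Excess = 3434.9 − 3358.9 = 76.0 ≈ 76 nmi

76 nmi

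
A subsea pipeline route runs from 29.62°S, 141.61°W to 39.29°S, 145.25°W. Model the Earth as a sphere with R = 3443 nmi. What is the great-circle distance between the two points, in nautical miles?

608 nmi

cos σ = sin φ₁ sin φ₂ + cos φ₁ cos φ₂ cos Δλ
      = sin(-29.62°)sin(-39.29°) + cos(-29.62°)cos(-39.29°)cos(-3.64°) = 0.9844
σ = 10.122° → d = Rσ = 3443·0.17667 = 608 nmi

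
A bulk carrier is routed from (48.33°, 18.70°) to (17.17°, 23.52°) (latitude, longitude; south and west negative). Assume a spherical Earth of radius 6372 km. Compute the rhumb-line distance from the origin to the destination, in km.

Rhumb course C = atan2(Δλ, Δψ) with Δψ = ln[tan(π/4+φ₂/2)/tan(π/4+φ₁/2)] = -0.6618, Δλ = +0.0841 → C = 172.76°
d = R·|Δφ| / |cos C| = 6372·0.54384 / 0.99202 = 3493 km

3493 km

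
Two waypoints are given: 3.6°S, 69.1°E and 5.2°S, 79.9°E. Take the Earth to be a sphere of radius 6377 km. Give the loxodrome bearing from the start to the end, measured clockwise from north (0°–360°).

98.5°

Meridional parts: M(φ₁)=-0.0629, M(φ₂)=-0.0909 → ΔM = -0.0280;  Δλ = +0.1885 rad
tan C = Δλ / ΔM = -6.7299 → C = 98.45°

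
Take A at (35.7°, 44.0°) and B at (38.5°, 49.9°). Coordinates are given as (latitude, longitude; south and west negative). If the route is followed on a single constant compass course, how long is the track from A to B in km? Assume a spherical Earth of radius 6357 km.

Rhumb course C = atan2(Δλ, Δψ) with Δψ = ln[tan(π/4+φ₂/2)/tan(π/4+φ₁/2)] = +0.0613, Δλ = +0.1030 → C = 59.24°
d = R·|Δφ| / |cos C| = 6357·0.04887 / 0.51142 = 607 km

607 km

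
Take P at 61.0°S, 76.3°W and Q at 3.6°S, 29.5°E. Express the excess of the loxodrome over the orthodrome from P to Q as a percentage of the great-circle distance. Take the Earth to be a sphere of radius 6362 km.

Great circle: σ = 1.6477 rad → d_gc = Rσ = 10482.7 km
Rhumb: Δφ = +1.0018, Δλ = +1.8466, Δψ = +1.2895, q = Δφ/Δψ = 0.7769 → d_rh = R√(Δφ²+q²Δλ²) = 11131.9 km
Excess = (11131.9 − 10482.7) / 10482.7 = 649.2 / 10482.7 = 6.19% ≈ 6.2%

6.2%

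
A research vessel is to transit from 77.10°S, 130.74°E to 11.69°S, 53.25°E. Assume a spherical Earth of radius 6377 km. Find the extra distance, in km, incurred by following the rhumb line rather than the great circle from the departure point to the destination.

Great circle: cos σ = sin φ₁ sin φ₂ + cos φ₁ cos φ₂ cos Δλ,  σ = 1.3234 rad → d_gc = 8439.5 km
Rhumb line: Δψ = +1.9745, q = Δφ/Δψ = 0.5782, d_rh = R√(Δφ²+q²Δλ²) = 8824.2 km
Excess = 8824.2 − 8439.5 = 384.7 ≈ 385 km

385 km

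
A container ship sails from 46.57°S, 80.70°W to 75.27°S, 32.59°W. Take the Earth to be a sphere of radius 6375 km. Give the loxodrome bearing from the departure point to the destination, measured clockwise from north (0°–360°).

Meridional parts: M(φ₁)=-0.9207, M(φ₂)=-2.0460 → ΔM = -1.1253;  Δλ = +0.8397 rad
tan C = Δλ / ΔM = -0.7462 → C = 143.27°

143.3°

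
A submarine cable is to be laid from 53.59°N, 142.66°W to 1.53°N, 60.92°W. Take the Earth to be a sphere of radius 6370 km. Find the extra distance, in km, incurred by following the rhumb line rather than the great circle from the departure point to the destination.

234 km

Great circle: cos σ = sin φ₁ sin φ₂ + cos φ₁ cos φ₂ cos Δλ,  σ = 1.4639 rad → d_gc = 9324.8 km
Rhumb line: Δψ = -1.0854, q = Δφ/Δψ = 0.8372, d_rh = R√(Δφ²+q²Δλ²) = 9559.2 km
Excess = 9559.2 − 9324.8 = 234.4 ≈ 234 km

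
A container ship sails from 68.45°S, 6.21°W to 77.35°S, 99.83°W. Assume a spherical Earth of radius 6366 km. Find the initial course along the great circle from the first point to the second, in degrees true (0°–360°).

210.5°

θ = atan2( sin Δλ·cos φ₂ ,  cos φ₁ sin φ₂ − sin φ₁ cos φ₂ cos Δλ )
  = atan2(-0.2186, -0.3713) = 210.49°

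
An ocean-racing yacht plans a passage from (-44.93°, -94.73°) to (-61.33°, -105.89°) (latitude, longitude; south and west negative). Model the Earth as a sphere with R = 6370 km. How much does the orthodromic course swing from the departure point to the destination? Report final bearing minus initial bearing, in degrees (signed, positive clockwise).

Initial bearing θ₁ = atan2(sin Δλ cos φ₂, cos φ₁ sin φ₂ − sin φ₁ cos φ₂ cos Δλ) = 197.83°
Final bearing θ₂ = (initial bearing from the destination back to the start) + 180° = 206.86°
Δθ = θ₂ − θ₁ = +9.0°

+9.0°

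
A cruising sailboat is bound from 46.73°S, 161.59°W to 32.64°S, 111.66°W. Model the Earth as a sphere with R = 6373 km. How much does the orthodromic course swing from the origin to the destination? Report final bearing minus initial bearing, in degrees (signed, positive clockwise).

-33.4°

Initial bearing θ₁ = atan2(sin Δλ cos φ₂, cos φ₁ sin φ₂ − sin φ₁ cos φ₂ cos Δλ) = 87.78°
Final bearing θ₂ = (initial bearing from the destination back to the start) + 180° = 54.43°
Δθ = θ₂ − θ₁ = -33.4°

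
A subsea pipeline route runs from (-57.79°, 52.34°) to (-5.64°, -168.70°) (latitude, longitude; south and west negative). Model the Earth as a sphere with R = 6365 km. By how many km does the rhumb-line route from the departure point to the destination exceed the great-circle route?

1532 km

Great circle: cos σ = sin φ₁ sin φ₂ + cos φ₁ cos φ₂ cos Δλ,  σ = 1.8933 rad → d_gc = 12050.8 km
Rhumb line: Δψ = +1.1437, q = Δφ/Δψ = 0.7959, d_rh = R√(Δφ²+q²Δλ²) = 13583.1 km
Excess = 13583.1 − 12050.8 = 1532.3 ≈ 1532 km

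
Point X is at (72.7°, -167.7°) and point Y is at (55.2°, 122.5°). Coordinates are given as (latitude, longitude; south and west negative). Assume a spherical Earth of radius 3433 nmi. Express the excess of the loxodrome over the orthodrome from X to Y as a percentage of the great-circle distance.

Great circle: σ = 0.5687 rad → d_gc = Rσ = 1952.3 nmi
Rhumb: Δφ = -0.3054, Δλ = -1.2182, Δψ = -0.7227, q = Δφ/Δψ = 0.4226 → d_rh = R√(Δφ²+q²Δλ²) = 2055.1 nmi
Excess = (2055.1 − 1952.3) / 1952.3 = 102.8 / 1952.3 = 5.27% ≈ 5.3%

5.3%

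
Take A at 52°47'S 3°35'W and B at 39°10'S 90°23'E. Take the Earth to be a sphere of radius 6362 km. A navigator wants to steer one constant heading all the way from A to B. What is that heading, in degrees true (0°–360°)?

78.1°

Δψ = ln[tan(π/4+φ₂/2)/tan(π/4+φ₁/2)] = +0.3445
Δλ = +1.6400 rad (taken the short way round)
course = atan2(Δλ, Δψ) = 78.14°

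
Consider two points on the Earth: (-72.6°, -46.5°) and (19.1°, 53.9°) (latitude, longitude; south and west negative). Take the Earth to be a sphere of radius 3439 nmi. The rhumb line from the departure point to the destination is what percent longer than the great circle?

Great circle: σ = 1.9426 rad → d_gc = Rσ = 6680.4 nmi
Rhumb: Δφ = +1.6005, Δλ = +1.7523, Δψ = +2.2169, q = Δφ/Δψ = 0.7219 → d_rh = R√(Δφ²+q²Δλ²) = 7015.8 nmi
Excess = (7015.8 − 6680.4) / 6680.4 = 335.4 / 6680.4 = 5.02% ≈ 5.0%

5.0%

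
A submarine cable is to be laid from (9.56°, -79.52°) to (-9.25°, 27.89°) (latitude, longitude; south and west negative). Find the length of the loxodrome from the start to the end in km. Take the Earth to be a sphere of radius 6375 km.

12080 km

Δψ = ln[tan(π/4+φ₂/2)/tan(π/4+φ₁/2)] = -0.3298;  Δφ = -0.3283 rad,  Δλ = +1.8747 rad
q = Δφ/Δψ = 0.9955
d = R·√(Δφ² + q²Δλ²) = 6375·1.89487 = 12080 km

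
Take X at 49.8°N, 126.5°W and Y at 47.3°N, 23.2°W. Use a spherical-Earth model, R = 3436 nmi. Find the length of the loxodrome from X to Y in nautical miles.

Δψ = ln[tan(π/4+φ₂/2)/tan(π/4+φ₁/2)] = -0.0659;  Δφ = -0.0436 rad,  Δλ = +1.8029 rad
q = Δφ/Δψ = 0.6618
d = R·√(Δφ² + q²Δλ²) = 3436·1.19394 = 4102 nmi

4102 nmi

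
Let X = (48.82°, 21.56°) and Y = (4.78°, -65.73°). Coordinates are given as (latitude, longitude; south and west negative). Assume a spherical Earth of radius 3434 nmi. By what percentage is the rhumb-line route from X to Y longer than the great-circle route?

Great circle: σ = 1.4769 rad → d_gc = Rσ = 5071.7 nmi
Rhumb: Δφ = -0.7686, Δλ = -1.5235, Δψ = -0.8955, q = Δφ/Δψ = 0.8583 → d_rh = R√(Δφ²+q²Δλ²) = 5208.8 nmi
Excess = (5208.8 − 5071.7) / 5071.7 = 137.1 / 5071.7 = 2.70% ≈ 2.7%

2.7%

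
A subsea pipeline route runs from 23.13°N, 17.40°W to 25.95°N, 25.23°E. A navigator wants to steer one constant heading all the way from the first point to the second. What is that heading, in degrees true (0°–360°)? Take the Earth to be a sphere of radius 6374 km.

Δψ = ln[tan(π/4+φ₂/2)/tan(π/4+φ₁/2)] = +0.0541
Δλ = +0.7440 rad (taken the short way round)
course = atan2(Δλ, Δψ) = 85.84°

85.8°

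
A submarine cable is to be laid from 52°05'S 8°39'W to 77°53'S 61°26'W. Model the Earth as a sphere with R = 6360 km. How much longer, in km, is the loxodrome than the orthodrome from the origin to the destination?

103 km

Great circle: cos σ = sin φ₁ sin φ₂ + cos φ₁ cos φ₂ cos Δλ,  σ = 0.5561 rad → d_gc = 3536.5 km
Rhumb line: Δψ = -1.1745, q = Δφ/Δψ = 0.3834, d_rh = R√(Δφ²+q²Δλ²) = 3639.7 km
Excess = 3639.7 − 3536.5 = 103.2 ≈ 103 km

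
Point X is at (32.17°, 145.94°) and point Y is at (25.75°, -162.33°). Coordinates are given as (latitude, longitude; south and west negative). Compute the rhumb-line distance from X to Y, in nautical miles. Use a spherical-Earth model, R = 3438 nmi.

Δψ = ln[tan(π/4+φ₂/2)/tan(π/4+φ₁/2)] = -0.1282;  Δφ = -0.1121 rad,  Δλ = +0.9029 rad
q = Δφ/Δψ = 0.8742
d = R·√(Δφ² + q²Δλ²) = 3438·0.79721 = 2741 nmi

2741 nmi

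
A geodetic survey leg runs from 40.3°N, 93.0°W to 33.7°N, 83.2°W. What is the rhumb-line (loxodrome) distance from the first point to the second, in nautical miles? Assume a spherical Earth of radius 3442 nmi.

615 nmi

Δψ = ln[tan(π/4+φ₂/2)/tan(π/4+φ₁/2)] = -0.1444;  Δφ = -0.1152 rad,  Δλ = +0.1710 rad
q = Δφ/Δψ = 0.7977
d = R·√(Δφ² + q²Δλ²) = 3442·0.17856 = 615 nmi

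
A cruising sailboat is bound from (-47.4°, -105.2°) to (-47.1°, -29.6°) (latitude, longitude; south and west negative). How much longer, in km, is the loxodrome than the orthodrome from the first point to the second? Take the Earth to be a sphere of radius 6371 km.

Great circle: cos σ = sin φ₁ sin φ₂ + cos φ₁ cos φ₂ cos Δλ,  σ = 0.8582 rad → d_gc = 5467.5 km
Rhumb line: Δψ = +0.0077, q = Δφ/Δψ = 0.6788, d_rh = R√(Δφ²+q²Δλ²) = 5706.3 km
Excess = 5706.3 − 5467.5 = 238.8 ≈ 239 km

239 km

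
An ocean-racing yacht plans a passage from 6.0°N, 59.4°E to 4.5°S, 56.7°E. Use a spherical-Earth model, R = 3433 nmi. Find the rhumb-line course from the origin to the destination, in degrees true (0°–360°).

194.4°

Meridional parts: M(φ₁)=+0.1049, M(φ₂)=-0.0786 → ΔM = -0.1835;  Δλ = -0.0471 rad
tan C = Δλ / ΔM = +0.2568 → C = 194.40°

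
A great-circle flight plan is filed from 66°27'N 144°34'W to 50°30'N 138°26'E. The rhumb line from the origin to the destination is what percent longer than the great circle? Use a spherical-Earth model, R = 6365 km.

6.0%

Great circle: σ = 0.7005 rad → d_gc = Rσ = 4458.6 km
Rhumb: Δφ = -0.2784, Δλ = -1.3439, Δψ = -0.5437, q = Δφ/Δψ = 0.5120 → d_rh = R√(Δφ²+q²Δλ²) = 4724.6 km
Excess = (4724.6 − 4458.6) / 4458.6 = 266.0 / 4458.6 = 5.97% ≈ 6.0%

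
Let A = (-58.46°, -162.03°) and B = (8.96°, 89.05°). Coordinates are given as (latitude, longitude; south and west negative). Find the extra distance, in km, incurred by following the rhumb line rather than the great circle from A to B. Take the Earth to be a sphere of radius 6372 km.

Great circle: cos σ = sin φ₁ sin φ₂ + cos φ₁ cos φ₂ cos Δλ,  σ = 1.8758 rad → d_gc = 11952.5 km
Rhumb line: Δψ = +1.4214, q = Δφ/Δψ = 0.8278, d_rh = R√(Δφ²+q²Δλ²) = 12520.9 km
Excess = 12520.9 − 11952.5 = 568.4 ≈ 568 km

568 km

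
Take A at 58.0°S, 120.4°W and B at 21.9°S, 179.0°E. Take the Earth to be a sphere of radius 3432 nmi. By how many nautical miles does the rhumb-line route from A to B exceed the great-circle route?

Great circle: cos σ = sin φ₁ sin φ₂ + cos φ₁ cos φ₂ cos Δλ,  σ = 0.9792 rad → d_gc = 3360.6494 nmi
Rhumb line: Δψ = +0.8573, q = Δφ/Δψ = 0.7350, d_rh = R√(Δφ²+q²Δλ²) = 3434.1486 nmi
Excess = 3434.1486 − 3360.6494 = 73.4992 ≈ 73 nmi

73 nmi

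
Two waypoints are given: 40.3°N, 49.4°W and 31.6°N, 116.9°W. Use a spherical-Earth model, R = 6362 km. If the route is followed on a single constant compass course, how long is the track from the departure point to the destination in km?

6132 km

Δψ = ln[tan(π/4+φ₂/2)/tan(π/4+φ₁/2)] = -0.1879;  Δφ = -0.1518 rad,  Δλ = -1.1781 rad
q = Δφ/Δψ = 0.8079
d = R·√(Δφ² + q²Δλ²) = 6362·0.96386 = 6132 km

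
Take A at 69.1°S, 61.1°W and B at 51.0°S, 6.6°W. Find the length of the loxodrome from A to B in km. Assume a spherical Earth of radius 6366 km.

3556 km

Δψ = ln[tan(π/4+φ₂/2)/tan(π/4+φ₁/2)] = +0.6523;  Δφ = +0.3159 rad,  Δλ = +0.9512 rad
q = Δφ/Δψ = 0.4843
d = R·√(Δφ² + q²Δλ²) = 6366·0.55856 = 3556 km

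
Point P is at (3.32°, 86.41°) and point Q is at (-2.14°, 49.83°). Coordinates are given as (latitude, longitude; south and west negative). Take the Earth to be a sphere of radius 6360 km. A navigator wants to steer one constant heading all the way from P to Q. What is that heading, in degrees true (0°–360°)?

261.5°

Δψ = ln[tan(π/4+φ₂/2)/tan(π/4+φ₁/2)] = -0.0953
Δλ = -0.6384 rad (taken the short way round)
course = atan2(Δλ, Δψ) = 261.51°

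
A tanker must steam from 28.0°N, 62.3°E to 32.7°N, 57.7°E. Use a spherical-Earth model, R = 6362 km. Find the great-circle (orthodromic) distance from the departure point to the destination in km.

Haversine: a = sin²(Δφ/2)+cos φ₁ cos φ₂ sin²(Δλ/2) = 0.00288;  σ = 2·atan2(√a,√(1−a))
σ = 6.150° → d = Rσ = 6362·0.10734 = 683 km

683 km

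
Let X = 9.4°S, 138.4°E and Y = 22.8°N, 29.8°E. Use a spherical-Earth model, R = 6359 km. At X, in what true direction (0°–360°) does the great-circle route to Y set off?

N = sin Δλ·cos φ₂ = -0.8737;  D = cos φ₁ sin φ₂ − sin φ₁ cos φ₂ cos Δλ = +0.3343
initial course = atan2(N, D) = 290.94°

290.9°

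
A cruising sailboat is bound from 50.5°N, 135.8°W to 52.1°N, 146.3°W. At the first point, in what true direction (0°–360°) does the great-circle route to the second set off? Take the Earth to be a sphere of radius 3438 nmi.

287.8°

θ = atan2( sin Δλ·cos φ₂ ,  cos φ₁ sin φ₂ − sin φ₁ cos φ₂ cos Δλ )
  = atan2(-0.1119, +0.0359) = 287.76°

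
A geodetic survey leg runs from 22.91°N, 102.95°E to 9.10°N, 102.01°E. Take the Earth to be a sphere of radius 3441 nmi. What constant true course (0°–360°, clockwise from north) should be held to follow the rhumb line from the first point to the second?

183.7°

Meridional parts: M(φ₁)=+0.4110, M(φ₂)=+0.1595 → ΔM = -0.2515;  Δλ = -0.0164 rad
tan C = Δλ / ΔM = +0.0652 → C = 183.73°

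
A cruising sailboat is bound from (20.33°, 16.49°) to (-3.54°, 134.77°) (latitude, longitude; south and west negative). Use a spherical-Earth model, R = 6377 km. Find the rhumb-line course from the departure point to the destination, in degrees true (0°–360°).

101.6°

Meridional parts: M(φ₁)=+0.3625, M(φ₂)=-0.0618 → ΔM = -0.4243;  Δλ = +2.0644 rad
tan C = Δλ / ΔM = -4.8649 → C = 101.62°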